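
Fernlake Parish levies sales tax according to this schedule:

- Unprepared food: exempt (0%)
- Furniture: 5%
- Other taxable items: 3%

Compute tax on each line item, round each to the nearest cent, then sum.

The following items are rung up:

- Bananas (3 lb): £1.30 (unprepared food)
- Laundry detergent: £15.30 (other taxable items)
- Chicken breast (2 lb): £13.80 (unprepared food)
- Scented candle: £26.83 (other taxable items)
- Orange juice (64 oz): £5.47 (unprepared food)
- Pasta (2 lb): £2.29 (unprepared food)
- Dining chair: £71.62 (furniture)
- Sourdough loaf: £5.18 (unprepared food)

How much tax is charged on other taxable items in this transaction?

Laundry detergent £15.30: other taxable items → 3% → £0.46
Scented candle £26.83: other taxable items → 3% → £0.80
Tax on other taxable items = £0.46 + £0.80 = £1.26

£1.26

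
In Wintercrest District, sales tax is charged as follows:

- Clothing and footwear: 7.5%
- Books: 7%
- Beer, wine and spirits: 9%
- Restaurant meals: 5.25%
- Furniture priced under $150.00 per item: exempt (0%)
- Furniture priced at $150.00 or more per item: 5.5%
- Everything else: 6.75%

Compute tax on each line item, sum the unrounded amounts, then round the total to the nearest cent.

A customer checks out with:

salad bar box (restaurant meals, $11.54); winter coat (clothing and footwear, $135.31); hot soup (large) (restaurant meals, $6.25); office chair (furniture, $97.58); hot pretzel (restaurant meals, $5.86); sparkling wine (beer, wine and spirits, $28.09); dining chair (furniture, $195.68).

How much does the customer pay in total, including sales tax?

$504.99

Salad bar box $11.54: restaurant meals → 5.25% → $0.60585
Winter coat $135.31: clothing and footwear → 7.5% → $10.14825
Hot soup (large) $6.25: restaurant meals → 5.25% → $0.328125
Office chair $97.58: furniture, under $150.00 → 0% → $0.00
Hot pretzel $5.86: restaurant meals → 5.25% → $0.30765
Sparkling wine $28.09: beer, wine and spirits → 9% → $2.5281
Dining chair $195.68: furniture, $150.00 or more → 5.5% → $10.7624
Subtotal = $480.31; unrounded tax = $24.680375 → $24.68; total due = $504.99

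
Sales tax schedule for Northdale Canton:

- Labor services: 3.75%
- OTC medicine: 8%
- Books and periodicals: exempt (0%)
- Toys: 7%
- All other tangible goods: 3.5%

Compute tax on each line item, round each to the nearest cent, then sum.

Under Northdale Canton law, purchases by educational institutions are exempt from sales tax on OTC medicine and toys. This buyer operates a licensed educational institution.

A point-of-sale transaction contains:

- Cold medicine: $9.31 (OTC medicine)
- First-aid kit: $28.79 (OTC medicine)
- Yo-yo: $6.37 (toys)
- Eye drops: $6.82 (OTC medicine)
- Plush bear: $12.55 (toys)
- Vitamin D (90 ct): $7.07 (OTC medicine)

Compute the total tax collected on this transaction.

$0.00

Cold medicine $9.31: OTC medicine, buyer-exempt → 0% → $0.00
First-aid kit $28.79: OTC medicine, buyer-exempt → 0% → $0.00
Yo-yo $6.37: toys, buyer-exempt → 0% → $0.00
Eye drops $6.82: OTC medicine, buyer-exempt → 0% → $0.00
Plush bear $12.55: toys, buyer-exempt → 0% → $0.00
Vitamin D (90 ct) $7.07: OTC medicine, buyer-exempt → 0% → $0.00
Total tax = $0.00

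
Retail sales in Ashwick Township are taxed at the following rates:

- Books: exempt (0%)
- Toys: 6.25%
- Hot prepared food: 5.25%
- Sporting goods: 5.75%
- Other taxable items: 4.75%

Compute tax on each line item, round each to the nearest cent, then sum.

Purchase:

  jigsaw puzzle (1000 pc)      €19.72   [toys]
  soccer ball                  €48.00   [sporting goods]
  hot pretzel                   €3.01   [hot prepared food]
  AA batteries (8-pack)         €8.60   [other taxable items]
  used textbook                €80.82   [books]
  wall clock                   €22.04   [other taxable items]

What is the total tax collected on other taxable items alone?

€1.46

AA batteries (8-pack) €8.60: other taxable items → 4.75% → €0.41
Wall clock €22.04: other taxable items → 4.75% → €1.05
Tax on other taxable items = €0.41 + €1.05 = €1.46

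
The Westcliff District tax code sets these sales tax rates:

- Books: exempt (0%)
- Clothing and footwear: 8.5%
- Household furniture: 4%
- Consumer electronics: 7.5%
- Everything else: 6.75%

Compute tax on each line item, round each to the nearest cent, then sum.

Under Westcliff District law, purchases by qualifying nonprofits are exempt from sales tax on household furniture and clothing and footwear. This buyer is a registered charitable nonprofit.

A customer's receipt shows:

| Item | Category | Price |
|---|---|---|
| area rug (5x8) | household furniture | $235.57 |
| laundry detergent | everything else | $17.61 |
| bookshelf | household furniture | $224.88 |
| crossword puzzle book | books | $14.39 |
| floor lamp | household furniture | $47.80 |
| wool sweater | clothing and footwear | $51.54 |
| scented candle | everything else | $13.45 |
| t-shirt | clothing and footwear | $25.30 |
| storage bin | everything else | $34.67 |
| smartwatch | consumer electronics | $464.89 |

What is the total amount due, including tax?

Area rug (5x8) $235.57: household furniture, buyer-exempt → 0% → $0.00
Laundry detergent $17.61: everything else → 6.75% → $1.19
Bookshelf $224.88: household furniture, buyer-exempt → 0% → $0.00
Crossword puzzle book $14.39: books → 0% → $0.00
Floor lamp $47.80: household furniture, buyer-exempt → 0% → $0.00
Wool sweater $51.54: clothing and footwear, buyer-exempt → 0% → $0.00
Scented candle $13.45: everything else → 6.75% → $0.91
T-shirt $25.30: clothing and footwear, buyer-exempt → 0% → $0.00
Storage bin $34.67: everything else → 6.75% → $2.34
Smartwatch $464.89: consumer electronics → 7.5% → $34.87
Subtotal = $1130.10; tax = $39.31; total due = $1169.41

$1169.41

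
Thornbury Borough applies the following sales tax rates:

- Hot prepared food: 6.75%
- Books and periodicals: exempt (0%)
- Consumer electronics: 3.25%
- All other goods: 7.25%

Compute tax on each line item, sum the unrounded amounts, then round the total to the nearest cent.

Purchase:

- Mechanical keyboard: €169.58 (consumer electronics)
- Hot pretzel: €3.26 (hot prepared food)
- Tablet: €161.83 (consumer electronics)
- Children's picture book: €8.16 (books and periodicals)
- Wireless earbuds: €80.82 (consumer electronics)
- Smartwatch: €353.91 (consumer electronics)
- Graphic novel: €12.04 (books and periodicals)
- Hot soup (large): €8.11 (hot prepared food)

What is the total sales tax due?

€25.67

Mechanical keyboard €169.58: consumer electronics → 3.25% → €5.51135
Hot pretzel €3.26: hot prepared food → 6.75% → €0.22005
Tablet €161.83: consumer electronics → 3.25% → €5.259475
Children's picture book €8.16: books and periodicals → 0% → €0.00
Wireless earbuds €80.82: consumer electronics → 3.25% → €2.62665
Smartwatch €353.91: consumer electronics → 3.25% → €11.502075
Graphic novel €12.04: books and periodicals → 0% → €0.00
Hot soup (large) €8.11: hot prepared food → 6.75% → €0.547425
Unrounded tax sum = €25.667025 → €25.67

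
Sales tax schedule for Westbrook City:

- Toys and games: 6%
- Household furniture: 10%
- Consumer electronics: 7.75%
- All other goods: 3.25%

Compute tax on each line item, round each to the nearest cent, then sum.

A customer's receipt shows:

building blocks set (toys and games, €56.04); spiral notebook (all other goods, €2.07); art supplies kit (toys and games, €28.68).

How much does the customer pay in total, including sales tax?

€91.94

Building blocks set €56.04: toys and games → 6% → €3.36
Spiral notebook €2.07: all other goods → 3.25% → €0.07
Art supplies kit €28.68: toys and games → 6% → €1.72
Subtotal = €86.79; tax = €5.15; total due = €91.94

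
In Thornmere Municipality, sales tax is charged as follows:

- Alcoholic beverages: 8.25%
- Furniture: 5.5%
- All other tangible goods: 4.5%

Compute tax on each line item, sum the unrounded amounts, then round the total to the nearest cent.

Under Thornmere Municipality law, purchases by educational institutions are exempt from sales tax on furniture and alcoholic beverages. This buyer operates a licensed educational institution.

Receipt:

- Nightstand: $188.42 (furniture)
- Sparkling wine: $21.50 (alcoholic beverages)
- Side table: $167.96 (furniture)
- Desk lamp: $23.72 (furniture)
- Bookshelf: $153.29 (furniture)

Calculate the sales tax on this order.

$0.00

Nightstand $188.42: furniture, buyer-exempt → 0% → $0.00
Sparkling wine $21.50: alcoholic beverages, buyer-exempt → 0% → $0.00
Side table $167.96: furniture, buyer-exempt → 0% → $0.00
Desk lamp $23.72: furniture, buyer-exempt → 0% → $0.00
Bookshelf $153.29: furniture, buyer-exempt → 0% → $0.00
Unrounded tax sum = $0.00 → $0.00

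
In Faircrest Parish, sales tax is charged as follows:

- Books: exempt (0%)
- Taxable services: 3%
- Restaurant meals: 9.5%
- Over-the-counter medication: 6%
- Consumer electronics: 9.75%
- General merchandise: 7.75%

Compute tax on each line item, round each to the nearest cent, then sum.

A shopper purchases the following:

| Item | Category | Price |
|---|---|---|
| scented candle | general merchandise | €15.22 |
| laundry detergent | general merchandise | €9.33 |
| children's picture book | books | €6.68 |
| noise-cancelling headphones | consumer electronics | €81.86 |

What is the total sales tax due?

€9.88

Scented candle €15.22: general merchandise → 7.75% → €1.18
Laundry detergent €9.33: general merchandise → 7.75% → €0.72
Children's picture book €6.68: books → 0% → €0.00
Noise-cancelling headphones €81.86: consumer electronics → 9.75% → €7.98
Total tax = €1.18 + €0.72 + €7.98 = €9.88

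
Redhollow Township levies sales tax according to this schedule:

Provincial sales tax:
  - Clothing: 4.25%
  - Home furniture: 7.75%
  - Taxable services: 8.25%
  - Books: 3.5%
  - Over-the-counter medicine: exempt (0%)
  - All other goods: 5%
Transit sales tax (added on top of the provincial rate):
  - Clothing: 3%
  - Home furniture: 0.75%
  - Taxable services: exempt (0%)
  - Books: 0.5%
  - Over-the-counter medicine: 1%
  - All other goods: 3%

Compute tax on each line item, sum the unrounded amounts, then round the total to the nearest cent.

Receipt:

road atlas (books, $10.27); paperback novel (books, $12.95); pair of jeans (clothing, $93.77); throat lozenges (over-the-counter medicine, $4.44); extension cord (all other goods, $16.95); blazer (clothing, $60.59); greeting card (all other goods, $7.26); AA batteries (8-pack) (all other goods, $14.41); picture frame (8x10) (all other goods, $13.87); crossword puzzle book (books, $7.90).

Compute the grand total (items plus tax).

$259.09

Road atlas $10.27: books → 3.5% + 0.5% transit = 4% → $0.4108
Paperback novel $12.95: books → 3.5% + 0.5% transit = 4% → $0.518
Pair of jeans $93.77: clothing → 4.25% + 3% transit = 7.25% → $6.798325
Throat lozenges $4.44: over-the-counter medicine → 0% + 1% transit = 1% → $0.0444
Extension cord $16.95: all other goods → 5% + 3% transit = 8% → $1.356
Blazer $60.59: clothing → 4.25% + 3% transit = 7.25% → $4.392775
Greeting card $7.26: all other goods → 5% + 3% transit = 8% → $0.5808
AA batteries (8-pack) $14.41: all other goods → 5% + 3% transit = 8% → $1.1528
Picture frame (8x10) $13.87: all other goods → 5% + 3% transit = 8% → $1.1096
Crossword puzzle book $7.90: books → 3.5% + 0.5% transit = 4% → $0.316
Subtotal = $242.41; unrounded tax = $16.6795 → $16.68; total due = $259.09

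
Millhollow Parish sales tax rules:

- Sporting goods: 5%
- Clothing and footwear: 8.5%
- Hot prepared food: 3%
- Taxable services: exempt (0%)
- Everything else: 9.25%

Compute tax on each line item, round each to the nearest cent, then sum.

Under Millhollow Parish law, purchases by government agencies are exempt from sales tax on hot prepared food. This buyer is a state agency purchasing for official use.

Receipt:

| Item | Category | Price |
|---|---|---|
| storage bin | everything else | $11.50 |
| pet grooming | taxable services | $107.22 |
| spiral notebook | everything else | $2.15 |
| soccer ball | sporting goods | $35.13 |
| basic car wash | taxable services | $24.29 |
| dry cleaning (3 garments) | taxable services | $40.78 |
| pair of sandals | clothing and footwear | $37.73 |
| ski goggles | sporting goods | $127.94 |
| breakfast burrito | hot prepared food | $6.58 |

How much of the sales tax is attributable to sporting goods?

$8.16

Soccer ball $35.13: sporting goods → 5% → $1.76
Ski goggles $127.94: sporting goods → 5% → $6.40
Tax on sporting goods = $1.76 + $6.40 = $8.16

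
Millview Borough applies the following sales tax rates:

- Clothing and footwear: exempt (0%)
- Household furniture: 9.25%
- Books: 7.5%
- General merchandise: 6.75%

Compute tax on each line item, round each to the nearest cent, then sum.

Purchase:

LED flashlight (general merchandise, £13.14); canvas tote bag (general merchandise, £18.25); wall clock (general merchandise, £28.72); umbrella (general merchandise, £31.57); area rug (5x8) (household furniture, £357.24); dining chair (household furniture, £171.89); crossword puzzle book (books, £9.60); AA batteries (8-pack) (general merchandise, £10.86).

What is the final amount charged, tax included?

£697.85

LED flashlight £13.14: general merchandise → 6.75% → £0.89
Canvas tote bag £18.25: general merchandise → 6.75% → £1.23
Wall clock £28.72: general merchandise → 6.75% → £1.94
Umbrella £31.57: general merchandise → 6.75% → £2.13
Area rug (5x8) £357.24: household furniture → 9.25% → £33.04
Dining chair £171.89: household furniture → 9.25% → £15.90
Crossword puzzle book £9.60: books → 7.5% → £0.72
AA batteries (8-pack) £10.86: general merchandise → 6.75% → £0.73
Subtotal = £641.27; tax = £56.58; total due = £697.85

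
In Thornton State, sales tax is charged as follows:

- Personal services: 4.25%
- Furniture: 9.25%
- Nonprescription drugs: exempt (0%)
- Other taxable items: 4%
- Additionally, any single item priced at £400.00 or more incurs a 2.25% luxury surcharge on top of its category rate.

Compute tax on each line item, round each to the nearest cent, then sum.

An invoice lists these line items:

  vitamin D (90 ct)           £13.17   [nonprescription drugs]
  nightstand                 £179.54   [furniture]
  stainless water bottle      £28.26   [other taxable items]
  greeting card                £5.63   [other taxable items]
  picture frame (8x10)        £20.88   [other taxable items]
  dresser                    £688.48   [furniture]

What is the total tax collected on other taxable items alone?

Stainless water bottle £28.26: other taxable items → 4% → £1.13
Greeting card £5.63: other taxable items → 4% → £0.23
Picture frame (8x10) £20.88: other taxable items → 4% → £0.84
Tax on other taxable items = £1.13 + £0.23 + £0.84 = £2.20

£2.20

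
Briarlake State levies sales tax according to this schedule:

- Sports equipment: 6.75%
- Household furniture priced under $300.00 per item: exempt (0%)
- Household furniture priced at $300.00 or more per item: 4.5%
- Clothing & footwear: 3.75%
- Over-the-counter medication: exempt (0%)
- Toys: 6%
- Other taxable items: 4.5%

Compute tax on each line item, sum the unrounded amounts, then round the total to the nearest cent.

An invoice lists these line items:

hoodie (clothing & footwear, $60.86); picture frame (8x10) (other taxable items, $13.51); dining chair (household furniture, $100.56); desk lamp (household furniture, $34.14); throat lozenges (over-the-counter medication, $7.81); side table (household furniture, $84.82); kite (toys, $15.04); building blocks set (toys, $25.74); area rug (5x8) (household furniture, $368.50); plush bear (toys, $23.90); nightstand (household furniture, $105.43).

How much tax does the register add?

Hoodie $60.86: clothing & footwear → 3.75% → $2.28225
Picture frame (8x10) $13.51: other taxable items → 4.5% → $0.60795
Dining chair $100.56: household furniture, under $300.00 → 0% → $0.00
Desk lamp $34.14: household furniture, under $300.00 → 0% → $0.00
Throat lozenges $7.81: over-the-counter medication → 0% → $0.00
Side table $84.82: household furniture, under $300.00 → 0% → $0.00
Kite $15.04: toys → 6% → $0.9024
Building blocks set $25.74: toys → 6% → $1.5444
Area rug (5x8) $368.50: household furniture, $300.00 or more → 4.5% → $16.5825
Plush bear $23.90: toys → 6% → $1.434
Nightstand $105.43: household furniture, under $300.00 → 0% → $0.00
Unrounded tax sum = $23.3535 → $23.35

$23.35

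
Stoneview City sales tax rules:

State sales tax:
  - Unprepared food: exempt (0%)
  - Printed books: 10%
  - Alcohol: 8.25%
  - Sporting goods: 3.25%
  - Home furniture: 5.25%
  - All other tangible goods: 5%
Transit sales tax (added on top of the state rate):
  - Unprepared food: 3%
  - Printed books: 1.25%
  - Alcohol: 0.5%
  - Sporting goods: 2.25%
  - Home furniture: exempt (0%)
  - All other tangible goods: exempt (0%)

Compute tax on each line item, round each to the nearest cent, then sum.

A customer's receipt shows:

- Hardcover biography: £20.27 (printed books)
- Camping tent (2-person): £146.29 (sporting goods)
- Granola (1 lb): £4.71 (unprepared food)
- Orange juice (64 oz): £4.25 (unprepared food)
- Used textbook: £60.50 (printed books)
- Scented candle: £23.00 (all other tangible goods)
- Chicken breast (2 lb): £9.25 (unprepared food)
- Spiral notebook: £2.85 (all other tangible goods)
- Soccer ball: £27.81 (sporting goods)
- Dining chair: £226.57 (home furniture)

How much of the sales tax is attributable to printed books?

Hardcover biography £20.27: printed books → 10% + 1.25% transit = 11.25% → £2.28
Used textbook £60.50: printed books → 10% + 1.25% transit = 11.25% → £6.81
Tax on printed books = £2.28 + £6.81 = £9.09

£9.09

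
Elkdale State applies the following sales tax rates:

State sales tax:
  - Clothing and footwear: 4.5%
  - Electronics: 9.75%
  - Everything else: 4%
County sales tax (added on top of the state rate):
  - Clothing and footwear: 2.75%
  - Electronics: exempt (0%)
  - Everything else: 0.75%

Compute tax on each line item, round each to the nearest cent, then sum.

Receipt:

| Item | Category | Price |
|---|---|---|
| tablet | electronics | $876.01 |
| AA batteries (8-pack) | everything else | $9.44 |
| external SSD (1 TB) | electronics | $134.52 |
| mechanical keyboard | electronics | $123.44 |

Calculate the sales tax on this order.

Tablet $876.01: electronics → 9.75% + 0% county = 9.75% → $85.41
AA batteries (8-pack) $9.44: everything else → 4% + 0.75% county = 4.75% → $0.45
External SSD (1 TB) $134.52: electronics → 9.75% + 0% county = 9.75% → $13.12
Mechanical keyboard $123.44: electronics → 9.75% + 0% county = 9.75% → $12.04
Total tax = $85.41 + $0.45 + $13.12 + $12.04 = $111.02

$111.02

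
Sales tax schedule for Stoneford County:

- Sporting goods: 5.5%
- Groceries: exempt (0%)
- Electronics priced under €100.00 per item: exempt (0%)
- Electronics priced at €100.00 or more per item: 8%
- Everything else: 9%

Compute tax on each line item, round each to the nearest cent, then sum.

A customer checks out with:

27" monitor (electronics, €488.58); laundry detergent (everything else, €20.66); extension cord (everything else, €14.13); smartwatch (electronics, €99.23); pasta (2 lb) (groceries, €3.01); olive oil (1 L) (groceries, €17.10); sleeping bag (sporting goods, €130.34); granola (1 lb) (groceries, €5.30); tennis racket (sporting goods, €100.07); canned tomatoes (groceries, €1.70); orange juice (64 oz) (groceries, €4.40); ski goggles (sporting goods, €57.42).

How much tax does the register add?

€58.05

27" monitor €488.58: electronics, €100.00 or more → 8% → €39.09
Laundry detergent €20.66: everything else → 9% → €1.86
Extension cord €14.13: everything else → 9% → €1.27
Smartwatch €99.23: electronics, under €100.00 → 0% → €0.00
Pasta (2 lb) €3.01: groceries → 0% → €0.00
Olive oil (1 L) €17.10: groceries → 0% → €0.00
Sleeping bag €130.34: sporting goods → 5.5% → €7.17
Granola (1 lb) €5.30: groceries → 0% → €0.00
Tennis racket €100.07: sporting goods → 5.5% → €5.50
Canned tomatoes €1.70: groceries → 0% → €0.00
Orange juice (64 oz) €4.40: groceries → 0% → €0.00
Ski goggles €57.42: sporting goods → 5.5% → €3.16
Total tax = €39.09 + €1.86 + €1.27 + €7.17 + €5.50 + €3.16 = €58.05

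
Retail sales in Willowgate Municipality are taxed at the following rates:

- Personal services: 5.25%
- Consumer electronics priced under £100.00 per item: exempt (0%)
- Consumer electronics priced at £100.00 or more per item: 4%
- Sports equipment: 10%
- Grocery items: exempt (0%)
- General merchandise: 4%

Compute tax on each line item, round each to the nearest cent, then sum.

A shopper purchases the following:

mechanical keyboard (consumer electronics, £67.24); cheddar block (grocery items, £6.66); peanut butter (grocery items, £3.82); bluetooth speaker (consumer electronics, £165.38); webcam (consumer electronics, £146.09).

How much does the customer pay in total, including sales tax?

Mechanical keyboard £67.24: consumer electronics, under £100.00 → 0% → £0.00
Cheddar block £6.66: grocery items → 0% → £0.00
Peanut butter £3.82: grocery items → 0% → £0.00
Bluetooth speaker £165.38: consumer electronics, £100.00 or more → 4% → £6.62
Webcam £146.09: consumer electronics, £100.00 or more → 4% → £5.84
Subtotal = £389.19; tax = £12.46; total due = £401.65

£401.65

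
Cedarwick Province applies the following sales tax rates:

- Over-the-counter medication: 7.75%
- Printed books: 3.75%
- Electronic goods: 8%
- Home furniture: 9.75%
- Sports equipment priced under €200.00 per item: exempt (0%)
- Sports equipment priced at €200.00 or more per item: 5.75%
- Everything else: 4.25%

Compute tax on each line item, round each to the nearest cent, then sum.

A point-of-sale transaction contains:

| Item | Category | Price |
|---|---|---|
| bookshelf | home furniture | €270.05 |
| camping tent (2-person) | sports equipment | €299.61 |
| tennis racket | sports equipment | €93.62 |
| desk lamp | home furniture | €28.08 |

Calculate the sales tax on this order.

€46.30

Bookshelf €270.05: home furniture → 9.75% → €26.33
Camping tent (2-person) €299.61: sports equipment, €200.00 or more → 5.75% → €17.23
Tennis racket €93.62: sports equipment, under €200.00 → 0% → €0.00
Desk lamp €28.08: home furniture → 9.75% → €2.74
Total tax = €26.33 + €17.23 + €2.74 = €46.30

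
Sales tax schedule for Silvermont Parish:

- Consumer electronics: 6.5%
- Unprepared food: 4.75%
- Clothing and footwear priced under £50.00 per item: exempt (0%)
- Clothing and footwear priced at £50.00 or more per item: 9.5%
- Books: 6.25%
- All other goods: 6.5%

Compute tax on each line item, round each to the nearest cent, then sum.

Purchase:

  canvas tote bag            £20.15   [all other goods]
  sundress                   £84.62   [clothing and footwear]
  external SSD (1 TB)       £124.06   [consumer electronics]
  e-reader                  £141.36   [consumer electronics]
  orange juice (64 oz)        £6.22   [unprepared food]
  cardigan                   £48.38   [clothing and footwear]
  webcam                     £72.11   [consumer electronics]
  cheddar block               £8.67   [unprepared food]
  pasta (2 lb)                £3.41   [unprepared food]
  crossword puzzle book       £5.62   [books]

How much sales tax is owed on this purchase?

£32.51

Canvas tote bag £20.15: all other goods → 6.5% → £1.31
Sundress £84.62: clothing and footwear, £50.00 or more → 9.5% → £8.04
External SSD (1 TB) £124.06: consumer electronics → 6.5% → £8.06
E-reader £141.36: consumer electronics → 6.5% → £9.19
Orange juice (64 oz) £6.22: unprepared food → 4.75% → £0.30
Cardigan £48.38: clothing and footwear, under £50.00 → 0% → £0.00
Webcam £72.11: consumer electronics → 6.5% → £4.69
Cheddar block £8.67: unprepared food → 4.75% → £0.41
Pasta (2 lb) £3.41: unprepared food → 4.75% → £0.16
Crossword puzzle book £5.62: books → 6.25% → £0.35
Total tax = £1.31 + £8.04 + £8.06 + £9.19 + £0.30 + £4.69 + £0.41 + £0.16 + £0.35 = £32.51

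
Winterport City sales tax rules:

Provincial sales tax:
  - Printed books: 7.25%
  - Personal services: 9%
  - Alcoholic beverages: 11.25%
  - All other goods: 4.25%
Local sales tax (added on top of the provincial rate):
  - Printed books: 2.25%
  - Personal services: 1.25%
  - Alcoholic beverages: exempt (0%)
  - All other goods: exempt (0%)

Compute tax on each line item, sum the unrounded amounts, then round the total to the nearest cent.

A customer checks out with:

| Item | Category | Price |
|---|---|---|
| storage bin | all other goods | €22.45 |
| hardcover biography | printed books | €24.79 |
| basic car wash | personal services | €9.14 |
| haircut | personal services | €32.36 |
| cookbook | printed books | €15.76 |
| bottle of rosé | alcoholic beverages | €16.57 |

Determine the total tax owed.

€10.92

Storage bin €22.45: all other goods → 4.25% + 0% local = 4.25% → €0.954125
Hardcover biography €24.79: printed books → 7.25% + 2.25% local = 9.5% → €2.35505
Basic car wash €9.14: personal services → 9% + 1.25% local = 10.25% → €0.93685
Haircut €32.36: personal services → 9% + 1.25% local = 10.25% → €3.3169
Cookbook €15.76: printed books → 7.25% + 2.25% local = 9.5% → €1.4972
Bottle of rosé €16.57: alcoholic beverages → 11.25% + 0% local = 11.25% → €1.864125
Unrounded tax sum = €10.92425 → €10.92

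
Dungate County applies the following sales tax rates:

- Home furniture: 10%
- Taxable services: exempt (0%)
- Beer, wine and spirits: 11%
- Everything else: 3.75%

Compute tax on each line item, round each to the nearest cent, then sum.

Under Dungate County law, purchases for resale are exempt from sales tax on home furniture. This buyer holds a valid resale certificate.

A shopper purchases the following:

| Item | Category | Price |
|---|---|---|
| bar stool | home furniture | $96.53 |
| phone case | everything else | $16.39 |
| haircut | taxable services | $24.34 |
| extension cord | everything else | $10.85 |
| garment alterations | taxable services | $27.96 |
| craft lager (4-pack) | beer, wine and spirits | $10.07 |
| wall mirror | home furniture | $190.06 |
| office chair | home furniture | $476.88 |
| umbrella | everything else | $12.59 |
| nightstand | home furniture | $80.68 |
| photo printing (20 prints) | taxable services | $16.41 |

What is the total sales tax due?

$2.60

Bar stool $96.53: home furniture, buyer-exempt → 0% → $0.00
Phone case $16.39: everything else → 3.75% → $0.61
Haircut $24.34: taxable services → 0% → $0.00
Extension cord $10.85: everything else → 3.75% → $0.41
Garment alterations $27.96: taxable services → 0% → $0.00
Craft lager (4-pack) $10.07: beer, wine and spirits → 11% → $1.11
Wall mirror $190.06: home furniture, buyer-exempt → 0% → $0.00
Office chair $476.88: home furniture, buyer-exempt → 0% → $0.00
Umbrella $12.59: everything else → 3.75% → $0.47
Nightstand $80.68: home furniture, buyer-exempt → 0% → $0.00
Photo printing (20 prints) $16.41: taxable services → 0% → $0.00
Total tax = $0.61 + $0.41 + $1.11 + $0.47 = $2.60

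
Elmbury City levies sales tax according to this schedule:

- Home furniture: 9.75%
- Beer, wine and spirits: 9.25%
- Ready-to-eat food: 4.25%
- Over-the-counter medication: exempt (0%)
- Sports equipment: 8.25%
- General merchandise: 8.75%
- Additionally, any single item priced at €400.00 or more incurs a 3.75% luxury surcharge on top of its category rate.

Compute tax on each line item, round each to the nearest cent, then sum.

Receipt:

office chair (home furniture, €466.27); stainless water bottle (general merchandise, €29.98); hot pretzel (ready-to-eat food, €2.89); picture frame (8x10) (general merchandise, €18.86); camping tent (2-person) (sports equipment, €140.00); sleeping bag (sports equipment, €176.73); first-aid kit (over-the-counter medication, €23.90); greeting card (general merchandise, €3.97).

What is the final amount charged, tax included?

€956.42

Office chair €466.27: home furniture → 9.75% + 3.75% surcharge = 13.5% → €62.95
Stainless water bottle €29.98: general merchandise → 8.75% → €2.62
Hot pretzel €2.89: ready-to-eat food → 4.25% → €0.12
Picture frame (8x10) €18.86: general merchandise → 8.75% → €1.65
Camping tent (2-person) €140.00: sports equipment → 8.25% → €11.55
Sleeping bag €176.73: sports equipment → 8.25% → €14.58
First-aid kit €23.90: over-the-counter medication → 0% → €0.00
Greeting card €3.97: general merchandise → 8.75% → €0.35
Subtotal = €862.60; tax = €93.82; total due = €956.42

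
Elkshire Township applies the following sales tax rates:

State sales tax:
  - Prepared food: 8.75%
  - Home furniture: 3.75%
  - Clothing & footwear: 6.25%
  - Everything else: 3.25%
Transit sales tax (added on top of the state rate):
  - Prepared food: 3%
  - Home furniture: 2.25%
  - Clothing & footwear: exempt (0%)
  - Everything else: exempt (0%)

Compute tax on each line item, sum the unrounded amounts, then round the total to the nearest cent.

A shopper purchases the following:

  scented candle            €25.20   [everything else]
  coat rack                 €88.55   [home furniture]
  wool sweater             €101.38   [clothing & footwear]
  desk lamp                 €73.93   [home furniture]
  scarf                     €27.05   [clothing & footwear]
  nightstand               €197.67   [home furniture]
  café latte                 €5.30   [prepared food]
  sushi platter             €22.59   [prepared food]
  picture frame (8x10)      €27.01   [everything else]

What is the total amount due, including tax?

Scented candle €25.20: everything else → 3.25% + 0% transit = 3.25% → €0.819
Coat rack €88.55: home furniture → 3.75% + 2.25% transit = 6% → €5.313
Wool sweater €101.38: clothing & footwear → 6.25% + 0% transit = 6.25% → €6.33625
Desk lamp €73.93: home furniture → 3.75% + 2.25% transit = 6% → €4.4358
Scarf €27.05: clothing & footwear → 6.25% + 0% transit = 6.25% → €1.690625
Nightstand €197.67: home furniture → 3.75% + 2.25% transit = 6% → €11.8602
Café latte €5.30: prepared food → 8.75% + 3% transit = 11.75% → €0.62275
Sushi platter €22.59: prepared food → 8.75% + 3% transit = 11.75% → €2.654325
Picture frame (8x10) €27.01: everything else → 3.25% + 0% transit = 3.25% → €0.877825
Subtotal = €568.68; unrounded tax = €34.609775 → €34.61; total due = €603.29

€603.29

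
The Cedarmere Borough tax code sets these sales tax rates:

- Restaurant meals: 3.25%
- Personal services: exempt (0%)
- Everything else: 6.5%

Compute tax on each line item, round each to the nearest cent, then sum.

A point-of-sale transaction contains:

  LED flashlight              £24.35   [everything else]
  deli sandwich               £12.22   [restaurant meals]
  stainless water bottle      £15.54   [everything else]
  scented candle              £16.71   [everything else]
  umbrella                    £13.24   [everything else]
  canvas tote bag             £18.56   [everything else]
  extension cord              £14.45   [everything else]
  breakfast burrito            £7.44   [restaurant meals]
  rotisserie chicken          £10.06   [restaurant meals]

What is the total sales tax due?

£7.66

LED flashlight £24.35: everything else → 6.5% → £1.58
Deli sandwich £12.22: restaurant meals → 3.25% → £0.40
Stainless water bottle £15.54: everything else → 6.5% → £1.01
Scented candle £16.71: everything else → 6.5% → £1.09
Umbrella £13.24: everything else → 6.5% → £0.86
Canvas tote bag £18.56: everything else → 6.5% → £1.21
Extension cord £14.45: everything else → 6.5% → £0.94
Breakfast burrito £7.44: restaurant meals → 3.25% → £0.24
Rotisserie chicken £10.06: restaurant meals → 3.25% → £0.33
Total tax = £1.58 + £0.40 + £1.01 + £1.09 + £0.86 + £1.21 + £0.94 + £0.24 + £0.33 = £7.66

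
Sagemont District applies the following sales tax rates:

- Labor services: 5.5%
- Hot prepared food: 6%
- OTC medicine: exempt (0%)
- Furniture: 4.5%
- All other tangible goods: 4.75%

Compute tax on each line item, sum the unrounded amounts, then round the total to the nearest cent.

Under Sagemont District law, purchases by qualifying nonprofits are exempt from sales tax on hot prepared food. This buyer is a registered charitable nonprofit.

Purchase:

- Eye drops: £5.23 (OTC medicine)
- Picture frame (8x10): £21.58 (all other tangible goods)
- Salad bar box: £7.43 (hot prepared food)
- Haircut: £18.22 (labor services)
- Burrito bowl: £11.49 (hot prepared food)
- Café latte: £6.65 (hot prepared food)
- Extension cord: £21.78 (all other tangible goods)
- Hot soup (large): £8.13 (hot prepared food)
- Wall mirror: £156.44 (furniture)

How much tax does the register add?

Eye drops £5.23: OTC medicine → 0% → £0.00
Picture frame (8x10) £21.58: all other tangible goods → 4.75% → £1.02505
Salad bar box £7.43: hot prepared food, buyer-exempt → 0% → £0.00
Haircut £18.22: labor services → 5.5% → £1.0021
Burrito bowl £11.49: hot prepared food, buyer-exempt → 0% → £0.00
Café latte £6.65: hot prepared food, buyer-exempt → 0% → £0.00
Extension cord £21.78: all other tangible goods → 4.75% → £1.03455
Hot soup (large) £8.13: hot prepared food, buyer-exempt → 0% → £0.00
Wall mirror £156.44: furniture → 4.5% → £7.0398
Unrounded tax sum = £10.1015 → £10.10

£10.10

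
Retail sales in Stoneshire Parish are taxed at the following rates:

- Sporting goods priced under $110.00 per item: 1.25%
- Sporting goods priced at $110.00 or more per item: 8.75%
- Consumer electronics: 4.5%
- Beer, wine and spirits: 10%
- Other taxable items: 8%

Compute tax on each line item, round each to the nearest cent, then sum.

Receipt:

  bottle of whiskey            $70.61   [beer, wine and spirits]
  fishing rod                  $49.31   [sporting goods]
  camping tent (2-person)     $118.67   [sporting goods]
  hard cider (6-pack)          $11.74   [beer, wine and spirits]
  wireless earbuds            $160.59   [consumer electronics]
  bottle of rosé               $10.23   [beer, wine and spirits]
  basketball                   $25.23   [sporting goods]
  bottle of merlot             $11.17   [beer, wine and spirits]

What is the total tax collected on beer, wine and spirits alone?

Bottle of whiskey $70.61: beer, wine and spirits → 10% → $7.06
Hard cider (6-pack) $11.74: beer, wine and spirits → 10% → $1.17
Bottle of rosé $10.23: beer, wine and spirits → 10% → $1.02
Bottle of merlot $11.17: beer, wine and spirits → 10% → $1.12
Tax on beer, wine and spirits = $7.06 + $1.17 + $1.02 + $1.12 = $10.37

$10.37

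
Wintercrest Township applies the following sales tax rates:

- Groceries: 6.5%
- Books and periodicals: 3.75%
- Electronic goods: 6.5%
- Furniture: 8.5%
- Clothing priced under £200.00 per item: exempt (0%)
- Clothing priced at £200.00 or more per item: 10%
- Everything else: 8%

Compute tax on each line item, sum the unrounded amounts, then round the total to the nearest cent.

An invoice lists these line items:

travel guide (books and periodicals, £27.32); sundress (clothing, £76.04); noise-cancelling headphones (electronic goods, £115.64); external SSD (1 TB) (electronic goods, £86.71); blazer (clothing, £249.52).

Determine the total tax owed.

£39.13

Travel guide £27.32: books and periodicals → 3.75% → £1.0245
Sundress £76.04: clothing, under £200.00 → 0% → £0.00
Noise-cancelling headphones £115.64: electronic goods → 6.5% → £7.5166
External SSD (1 TB) £86.71: electronic goods → 6.5% → £5.63615
Blazer £249.52: clothing, £200.00 or more → 10% → £24.952
Unrounded tax sum = £39.12925 → £39.13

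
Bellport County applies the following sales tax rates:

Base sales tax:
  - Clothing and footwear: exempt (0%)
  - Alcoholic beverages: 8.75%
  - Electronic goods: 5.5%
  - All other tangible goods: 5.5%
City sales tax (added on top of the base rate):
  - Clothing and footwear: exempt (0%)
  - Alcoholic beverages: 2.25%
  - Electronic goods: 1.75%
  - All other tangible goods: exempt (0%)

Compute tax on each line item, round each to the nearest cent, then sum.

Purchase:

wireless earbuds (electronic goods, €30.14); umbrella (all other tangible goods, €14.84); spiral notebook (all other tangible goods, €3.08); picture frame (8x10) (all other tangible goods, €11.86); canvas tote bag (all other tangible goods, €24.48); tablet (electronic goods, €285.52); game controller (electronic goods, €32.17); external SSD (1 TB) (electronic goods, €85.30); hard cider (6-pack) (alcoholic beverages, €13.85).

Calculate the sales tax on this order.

Wireless earbuds €30.14: electronic goods → 5.5% + 1.75% city = 7.25% → €2.19
Umbrella €14.84: all other tangible goods → 5.5% + 0% city = 5.5% → €0.82
Spiral notebook €3.08: all other tangible goods → 5.5% + 0% city = 5.5% → €0.17
Picture frame (8x10) €11.86: all other tangible goods → 5.5% + 0% city = 5.5% → €0.65
Canvas tote bag €24.48: all other tangible goods → 5.5% + 0% city = 5.5% → €1.35
Tablet €285.52: electronic goods → 5.5% + 1.75% city = 7.25% → €20.70
Game controller €32.17: electronic goods → 5.5% + 1.75% city = 7.25% → €2.33
External SSD (1 TB) €85.30: electronic goods → 5.5% + 1.75% city = 7.25% → €6.18
Hard cider (6-pack) €13.85: alcoholic beverages → 8.75% + 2.25% city = 11% → €1.52
Total tax = €2.19 + €0.82 + €0.17 + €0.65 + €1.35 + €20.70 + €2.33 + €6.18 + €1.52 = €35.91

€35.91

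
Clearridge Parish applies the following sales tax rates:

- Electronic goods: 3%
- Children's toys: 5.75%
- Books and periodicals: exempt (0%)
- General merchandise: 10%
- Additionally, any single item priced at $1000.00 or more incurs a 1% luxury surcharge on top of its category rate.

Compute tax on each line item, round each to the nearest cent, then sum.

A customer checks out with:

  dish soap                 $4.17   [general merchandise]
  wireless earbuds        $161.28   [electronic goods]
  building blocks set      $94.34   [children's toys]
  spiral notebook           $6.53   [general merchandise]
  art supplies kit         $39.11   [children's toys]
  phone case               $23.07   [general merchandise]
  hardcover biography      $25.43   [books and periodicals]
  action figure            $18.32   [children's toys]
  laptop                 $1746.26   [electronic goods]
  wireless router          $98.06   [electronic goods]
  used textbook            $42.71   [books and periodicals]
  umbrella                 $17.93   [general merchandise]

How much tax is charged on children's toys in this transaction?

Building blocks set $94.34: children's toys → 5.75% → $5.42
Art supplies kit $39.11: children's toys → 5.75% → $2.25
Action figure $18.32: children's toys → 5.75% → $1.05
Tax on children's toys = $5.42 + $2.25 + $1.05 = $8.72

$8.72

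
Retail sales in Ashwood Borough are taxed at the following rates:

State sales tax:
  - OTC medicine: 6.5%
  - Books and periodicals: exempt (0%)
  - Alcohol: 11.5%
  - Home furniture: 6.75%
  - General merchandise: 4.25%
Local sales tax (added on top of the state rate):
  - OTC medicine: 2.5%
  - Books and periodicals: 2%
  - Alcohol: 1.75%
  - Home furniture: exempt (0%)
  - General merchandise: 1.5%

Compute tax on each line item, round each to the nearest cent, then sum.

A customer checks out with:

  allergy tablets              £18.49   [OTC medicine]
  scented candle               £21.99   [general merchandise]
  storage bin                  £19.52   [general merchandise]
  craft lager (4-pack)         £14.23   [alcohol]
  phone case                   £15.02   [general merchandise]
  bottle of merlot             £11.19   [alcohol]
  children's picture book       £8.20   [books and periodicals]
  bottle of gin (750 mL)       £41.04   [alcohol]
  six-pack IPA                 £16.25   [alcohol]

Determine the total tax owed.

Allergy tablets £18.49: OTC medicine → 6.5% + 2.5% local = 9% → £1.66
Scented candle £21.99: general merchandise → 4.25% + 1.5% local = 5.75% → £1.26
Storage bin £19.52: general merchandise → 4.25% + 1.5% local = 5.75% → £1.12
Craft lager (4-pack) £14.23: alcohol → 11.5% + 1.75% local = 13.25% → £1.89
Phone case £15.02: general merchandise → 4.25% + 1.5% local = 5.75% → £0.86
Bottle of merlot £11.19: alcohol → 11.5% + 1.75% local = 13.25% → £1.48
Children's picture book £8.20: books and periodicals → 0% + 2% local = 2% → £0.16
Bottle of gin (750 mL) £41.04: alcohol → 11.5% + 1.75% local = 13.25% → £5.44
Six-pack IPA £16.25: alcohol → 11.5% + 1.75% local = 13.25% → £2.15
Total tax = £1.66 + £1.26 + £1.12 + £1.89 + £0.86 + £1.48 + £0.16 + £5.44 + £2.15 = £16.02

£16.02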